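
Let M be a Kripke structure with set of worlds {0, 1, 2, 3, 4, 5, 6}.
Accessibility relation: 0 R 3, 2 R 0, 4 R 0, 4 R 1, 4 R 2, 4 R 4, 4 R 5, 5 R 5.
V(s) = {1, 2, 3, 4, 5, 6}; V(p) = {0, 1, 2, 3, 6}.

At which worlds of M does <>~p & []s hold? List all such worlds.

Recall that []ψ holds at a world iff ψ holds at every accessible world, and <>ψ holds iff ψ holds at some accessible world.
Let φ = <>~p & []s. Evaluate φ at each world:
  0 (successors {3}): φ is false.
  1 (successors ∅): φ is false.
  2 (successors {0}): φ is false.
  3 (successors ∅): φ is false.
  4 (successors {0, 1, 2, 4, 5}): φ is false.
  5 (successors {5}): φ is true.
  6 (successors ∅): φ is false.
For instance, at 0:
  At 0: <>~p is false, []s is true, so <>~p & []s is false.
    At 0: <>~p requires ~p at some successor in {3}.
      At 3: ~p is false.
    So <>~p is false at 0.
    At 0: []s requires s at every successor {3}.
      At 3: s is true.
    So []s is true at 0.
Satisfying worlds: {5}

5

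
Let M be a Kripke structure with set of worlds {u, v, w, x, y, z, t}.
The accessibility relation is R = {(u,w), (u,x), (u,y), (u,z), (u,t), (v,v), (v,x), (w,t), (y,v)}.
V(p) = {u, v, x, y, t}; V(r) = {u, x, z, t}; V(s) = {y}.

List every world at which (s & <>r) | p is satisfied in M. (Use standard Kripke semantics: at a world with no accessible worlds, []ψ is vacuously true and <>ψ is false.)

u, v, x, y, t

Let φ = (s & <>r) | p. Evaluate φ at each world:
  u (successors {w, x, y, z, t}): φ is true.
  v (successors {v, x}): φ is true.
  w (successors {t}): φ is false.
  x (successors ∅): φ is true.
  y (successors {v}): φ is true.
  z (successors ∅): φ is false.
  t (successors ∅): φ is true.
For instance, at w:
  At w: s & <>r is false, p is false, so (s & <>r) | p is false.
    At w: s is false, <>r is true, so s & <>r is false.
      At w: <>r requires r at some successor in {t}.
        r holds at t, so <>r is true at w.
Satisfying worlds: {u, v, x, y, t}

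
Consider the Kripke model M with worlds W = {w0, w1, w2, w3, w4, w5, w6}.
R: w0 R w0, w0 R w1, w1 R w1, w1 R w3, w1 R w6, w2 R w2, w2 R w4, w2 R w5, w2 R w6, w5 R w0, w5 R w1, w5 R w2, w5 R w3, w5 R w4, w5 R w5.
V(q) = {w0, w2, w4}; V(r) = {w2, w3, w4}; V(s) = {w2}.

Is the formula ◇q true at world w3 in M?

At w3: no accessible worlds, so ◇q is false.

No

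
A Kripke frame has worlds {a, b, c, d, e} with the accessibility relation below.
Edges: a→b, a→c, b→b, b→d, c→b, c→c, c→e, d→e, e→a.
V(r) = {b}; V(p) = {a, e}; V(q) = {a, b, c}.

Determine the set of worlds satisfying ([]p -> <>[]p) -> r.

b, e

Recall that []ψ holds at a world iff ψ holds at every accessible world, and <>ψ holds iff ψ holds at some accessible world.
Let φ = ([]p -> <>[]p) -> r. Evaluate φ at each world:
  a (successors {b, c}): φ is false.
  b (successors {b, d}): φ is true.
  c (successors {b, c, e}): φ is false.
  d (successors {e}): φ is false.
  e (successors {a}): φ is true.
For instance, at a:
  At a: []p -> <>[]p is true, r is false, so ([]p -> <>[]p) -> r is false.
    At a: []p is false, <>[]p is false, so []p -> <>[]p is true.
      At a: []p requires p at every successor {b, c}.
        p fails at b, so []p is false at a.
      At a: <>[]p requires []p at some successor in {b, c}.
        At b: []p is false.
        At c: []p is false.
      So <>[]p is false at a.
Satisfying worlds: {b, e}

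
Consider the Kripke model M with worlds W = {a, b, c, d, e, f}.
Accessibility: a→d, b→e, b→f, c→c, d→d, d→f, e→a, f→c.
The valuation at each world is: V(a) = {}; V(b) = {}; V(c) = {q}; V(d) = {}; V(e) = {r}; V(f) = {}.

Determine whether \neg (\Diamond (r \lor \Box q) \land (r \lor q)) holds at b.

Yes

At b: \Diamond (r \lor \Box q) \land (r \lor q) is false, so \neg (\Diamond (r \lor \Box q) \land (r \lor q)) is true.
  At b: \Diamond (r \lor \Box q) is true, r \lor q is false, so \Diamond (r \lor \Box q) \land (r \lor q) is false.
    At b: \Diamond (r \lor \Box q) requires r \lor \Box q at some successor in {e, f}.
      r \lor \Box q holds at e, so \Diamond (r \lor \Box q) is true at b.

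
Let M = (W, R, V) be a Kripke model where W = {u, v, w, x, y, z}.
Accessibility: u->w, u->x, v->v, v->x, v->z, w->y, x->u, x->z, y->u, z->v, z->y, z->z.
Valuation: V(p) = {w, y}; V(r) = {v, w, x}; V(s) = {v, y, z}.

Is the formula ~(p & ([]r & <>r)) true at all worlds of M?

Yes

Recall that []ψ holds at a world iff ψ holds at every accessible world, and <>ψ holds iff ψ holds at some accessible world.
Let φ = ~(p & ([]r & <>r)). Evaluate φ at each world:
  u (successors {w, x}): φ is true.
  v (successors {v, x, z}): φ is true.
  w (successors {y}): φ is true.
  x (successors {u, z}): φ is true.
  y (successors {u}): φ is true.
  z (successors {v, y, z}): φ is true.
For instance, at x:
  At x: p & ([]r & <>r) is false, so ~(p & ([]r & <>r)) is true.
    At x: p is false, []r & <>r is false, so p & ([]r & <>r) is false.
      At x: []r is false, <>r is false, so []r & <>r is false.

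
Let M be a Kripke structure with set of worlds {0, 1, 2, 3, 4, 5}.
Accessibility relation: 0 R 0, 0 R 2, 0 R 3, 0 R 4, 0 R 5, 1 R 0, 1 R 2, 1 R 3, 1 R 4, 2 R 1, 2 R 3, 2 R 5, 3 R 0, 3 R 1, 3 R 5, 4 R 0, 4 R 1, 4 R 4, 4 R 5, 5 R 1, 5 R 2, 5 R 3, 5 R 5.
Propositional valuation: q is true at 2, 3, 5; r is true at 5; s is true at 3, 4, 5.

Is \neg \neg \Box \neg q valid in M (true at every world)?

Let φ = \neg \neg \Box \neg q. Evaluate φ at each world:
  0 (successors {0, 2, 3, 4, 5}): φ is false.
  1 (successors {0, 2, 3, 4}): φ is false.
  2 (successors {1, 3, 5}): φ is false.
  3 (successors {0, 1, 5}): φ is false.
  4 (successors {0, 1, 4, 5}): φ is false.
  5 (successors {1, 2, 3, 5}): φ is false.
Detail at 0 (counterexample):
  At 0: \neg \Box \neg q is true, so \neg \neg \Box \neg q is false.
    At 0: \Box \neg q is false, so \neg \Box \neg q is true.
      At 0: \Box \neg q requires \neg q at every successor {0, 2, 3, 4, 5}.
        \neg q fails at 2, so \Box \neg q is false at 0.

No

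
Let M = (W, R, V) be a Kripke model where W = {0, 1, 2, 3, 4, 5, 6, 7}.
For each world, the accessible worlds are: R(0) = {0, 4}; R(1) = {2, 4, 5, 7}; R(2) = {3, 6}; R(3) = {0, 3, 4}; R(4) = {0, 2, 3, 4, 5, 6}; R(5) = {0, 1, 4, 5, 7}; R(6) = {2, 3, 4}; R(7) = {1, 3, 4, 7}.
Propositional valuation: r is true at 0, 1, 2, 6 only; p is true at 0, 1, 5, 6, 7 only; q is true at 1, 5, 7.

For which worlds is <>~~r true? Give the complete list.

0, 1, 2, 3, 4, 5, 6, 7

Recall that <>ψ holds at a world iff ψ holds at some accessible world.
Let φ = <>~~r. Evaluate φ at each world:
  0 (successors {0, 4}): φ is true.
  1 (successors {2, 4, 5, 7}): φ is true.
  2 (successors {3, 6}): φ is true.
  3 (successors {0, 3, 4}): φ is true.
  4 (successors {0, 2, 3, 4, 5, 6}): φ is true.
  5 (successors {0, 1, 4, 5, 7}): φ is true.
  6 (successors {2, 3, 4}): φ is true.
  7 (successors {1, 3, 4, 7}): φ is true.
For instance, at 2:
  At 2: <>~~r requires ~~r at some successor in {3, 6}.
    ~~r holds at 6, so <>~~r is true at 2.
Satisfying worlds: {0, 1, 2, 3, 4, 5, 6, 7}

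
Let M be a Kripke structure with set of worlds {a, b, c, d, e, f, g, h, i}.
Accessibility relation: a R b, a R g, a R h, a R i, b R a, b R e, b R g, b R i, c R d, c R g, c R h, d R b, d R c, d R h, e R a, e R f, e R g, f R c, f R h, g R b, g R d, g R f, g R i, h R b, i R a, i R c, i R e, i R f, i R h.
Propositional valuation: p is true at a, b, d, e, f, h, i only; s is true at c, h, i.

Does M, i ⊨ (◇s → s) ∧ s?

Yes

At i: ◇s → s is true, s is true, so (◇s → s) ∧ s is true.
  At i: ◇s is true, s is true, so ◇s → s is true.
    At i: ◇s requires s at some successor in {a, c, e, f, h}.
      s holds at c, so ◇s is true at i.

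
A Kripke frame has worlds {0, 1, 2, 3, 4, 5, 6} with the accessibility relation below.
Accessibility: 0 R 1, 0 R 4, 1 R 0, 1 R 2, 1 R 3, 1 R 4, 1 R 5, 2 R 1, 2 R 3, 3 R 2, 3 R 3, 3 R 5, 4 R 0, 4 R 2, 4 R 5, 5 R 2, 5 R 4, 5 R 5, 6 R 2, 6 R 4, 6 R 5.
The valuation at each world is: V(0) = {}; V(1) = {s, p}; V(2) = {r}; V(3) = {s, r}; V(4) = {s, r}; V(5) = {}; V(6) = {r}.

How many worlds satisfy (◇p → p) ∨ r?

Let φ = (◇p → p) ∨ r. Evaluate φ at each world:
  0 (successors {1, 4}): φ is false.
  1 (successors {0, 2, 3, 4, 5}): φ is true.
  2 (successors {1, 3}): φ is true.
  3 (successors {2, 3, 5}): φ is true.
  4 (successors {0, 2, 5}): φ is true.
  5 (successors {2, 4, 5}): φ is true.
  6 (successors {2, 4, 5}): φ is true.
For instance, at 3:
  At 3: ◇p → p is true, r is true, so (◇p → p) ∨ r is true.
    At 3: ◇p is false, p is false, so ◇p → p is true.
      At 3: ◇p requires p at some successor in {2, 3, 5}.
        At 2: p is false.
        At 3: p is false.
        At 5: p is false.
      So ◇p is false at 3.
Satisfying worlds: {1, 2, 3, 4, 5, 6}

6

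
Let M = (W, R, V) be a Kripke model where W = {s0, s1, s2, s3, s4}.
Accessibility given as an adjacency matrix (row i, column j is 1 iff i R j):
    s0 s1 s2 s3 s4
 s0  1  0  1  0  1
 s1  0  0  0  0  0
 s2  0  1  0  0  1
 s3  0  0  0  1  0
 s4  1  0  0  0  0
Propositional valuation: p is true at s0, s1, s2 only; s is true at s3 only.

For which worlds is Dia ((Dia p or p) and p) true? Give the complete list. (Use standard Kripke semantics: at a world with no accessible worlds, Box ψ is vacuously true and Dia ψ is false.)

s0, s2, s4

Recall that Dia ψ holds at a world iff ψ holds at some accessible world.
Let φ = Dia ((Dia p or p) and p). Evaluate φ at each world:
  s0 (successors {s0, s2, s4}): φ is true.
  s1 (successors ∅): φ is false.
  s2 (successors {s1, s4}): φ is true.
  s3 (successors {s3}): φ is false.
  s4 (successors {s0}): φ is true.
For instance, at s4:
  At s4: Dia ((Dia p or p) and p) requires (Dia p or p) and p at some successor in {s0}.
    (Dia p or p) and p holds at s0, so Dia ((Dia p or p) and p) is true at s4.
      At s0: Dia p or p is true, p is true, so (Dia p or p) and p is true.
Satisfying worlds: {s0, s2, s4}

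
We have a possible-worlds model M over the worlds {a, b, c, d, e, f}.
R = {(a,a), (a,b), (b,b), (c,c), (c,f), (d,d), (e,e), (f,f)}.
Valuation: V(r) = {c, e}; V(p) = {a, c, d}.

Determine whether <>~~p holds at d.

Yes

Recall that <>ψ holds at a world iff ψ holds at some accessible world.
At d: <>~~p requires ~~p at some successor in {d}.
  ~~p holds at d, so <>~~p is true at d.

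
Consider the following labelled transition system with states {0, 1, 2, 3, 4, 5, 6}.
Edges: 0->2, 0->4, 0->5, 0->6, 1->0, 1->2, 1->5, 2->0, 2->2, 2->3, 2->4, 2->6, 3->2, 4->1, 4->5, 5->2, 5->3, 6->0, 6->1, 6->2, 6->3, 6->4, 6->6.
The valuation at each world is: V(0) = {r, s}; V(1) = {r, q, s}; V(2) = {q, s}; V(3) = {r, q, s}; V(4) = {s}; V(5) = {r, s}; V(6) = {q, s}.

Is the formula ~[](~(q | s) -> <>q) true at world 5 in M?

No

At 5: [](~(q | s) -> <>q) is true, so ~[](~(q | s) -> <>q) is false.
  At 5: [](~(q | s) -> <>q) requires ~(q | s) -> <>q at every successor {2, 3}.
      At 2: ~(q | s) is false, <>q is true, so ~(q | s) -> <>q is true.
      At 3: ~(q | s) is false, <>q is true, so ~(q | s) -> <>q is true.
  So [](~(q | s) -> <>q) is true at 5.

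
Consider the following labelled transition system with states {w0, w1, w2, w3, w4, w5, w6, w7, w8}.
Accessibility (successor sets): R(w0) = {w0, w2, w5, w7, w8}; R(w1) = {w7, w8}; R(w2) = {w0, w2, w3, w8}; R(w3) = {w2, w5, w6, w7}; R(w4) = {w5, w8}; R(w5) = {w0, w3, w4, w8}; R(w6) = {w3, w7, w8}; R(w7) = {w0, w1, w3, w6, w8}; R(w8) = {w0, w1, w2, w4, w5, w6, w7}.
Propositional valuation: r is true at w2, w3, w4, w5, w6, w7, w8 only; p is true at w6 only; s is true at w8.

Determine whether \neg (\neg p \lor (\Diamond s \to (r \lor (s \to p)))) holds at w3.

At w3: \neg p \lor (\Diamond s \to (r \lor (s \to p))) is true, so \neg (\neg p \lor (\Diamond s \to (r \lor (s \to p)))) is false.
  At w3: \neg p is true, \Diamond s \to (r \lor (s \to p)) is true, so \neg p \lor (\Diamond s \to (r \lor (s \to p))) is true.
    At w3: \Diamond s is false, r \lor (s \to p) is true, so \Diamond s \to (r \lor (s \to p)) is true.
      At w3: \Diamond s requires s at some successor in {w2, w5, w6, w7}.
        At w2: s is false.
        At w5: s is false.
        At w6: s is false.
        At w7: s is false.
      So \Diamond s is false at w3.

No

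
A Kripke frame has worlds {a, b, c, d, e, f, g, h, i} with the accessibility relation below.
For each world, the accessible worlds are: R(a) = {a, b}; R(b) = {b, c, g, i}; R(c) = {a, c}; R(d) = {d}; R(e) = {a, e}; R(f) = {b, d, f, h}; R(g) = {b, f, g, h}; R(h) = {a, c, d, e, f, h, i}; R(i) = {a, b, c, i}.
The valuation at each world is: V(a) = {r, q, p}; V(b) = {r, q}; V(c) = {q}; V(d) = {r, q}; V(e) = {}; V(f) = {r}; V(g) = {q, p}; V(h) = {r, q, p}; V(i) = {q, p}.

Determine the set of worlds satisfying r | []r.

a, b, d, f, h

Recall that []ψ holds at a world iff ψ holds at every accessible world, and <>ψ holds iff ψ holds at some accessible world.
Let φ = r | []r. Evaluate φ at each world:
  a (successors {a, b}): φ is true.
  b (successors {b, c, g, i}): φ is true.
  c (successors {a, c}): φ is false.
  d (successors {d}): φ is true.
  e (successors {a, e}): φ is false.
  f (successors {b, d, f, h}): φ is true.
  g (successors {b, f, g, h}): φ is false.
  h (successors {a, c, d, e, f, h, i}): φ is true.
  i (successors {a, b, c, i}): φ is false.
For instance, at c:
  At c: r is false, []r is false, so r | []r is false.
    At c: []r requires r at every successor {a, c}.
      r fails at c, so []r is false at c.
Satisfying worlds: {a, b, d, f, h}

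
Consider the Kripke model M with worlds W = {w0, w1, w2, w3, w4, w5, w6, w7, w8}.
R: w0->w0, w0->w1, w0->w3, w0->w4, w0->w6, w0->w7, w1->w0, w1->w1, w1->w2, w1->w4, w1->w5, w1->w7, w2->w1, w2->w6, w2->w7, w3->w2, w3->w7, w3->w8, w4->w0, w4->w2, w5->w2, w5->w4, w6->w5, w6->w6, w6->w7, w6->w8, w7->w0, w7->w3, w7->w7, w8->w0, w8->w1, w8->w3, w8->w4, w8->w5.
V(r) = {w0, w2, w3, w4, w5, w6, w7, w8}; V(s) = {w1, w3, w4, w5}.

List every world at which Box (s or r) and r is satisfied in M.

w0, w2, w3, w4, w5, w6, w7, w8

Recall that Box ψ holds at a world iff ψ holds at every accessible world, and Dia ψ holds iff ψ holds at some accessible world.
Let φ = Box (s or r) and r. Evaluate φ at each world:
  w0 (successors {w0, w1, w3, w4, w6, w7}): φ is true.
  w1 (successors {w0, w1, w2, w4, w5, w7}): φ is false.
  w2 (successors {w1, w6, w7}): φ is true.
  w3 (successors {w2, w7, w8}): φ is true.
  w4 (successors {w0, w2}): φ is true.
  w5 (successors {w2, w4}): φ is true.
  w6 (successors {w5, w6, w7, w8}): φ is true.
  w7 (successors {w0, w3, w7}): φ is true.
  w8 (successors {w0, w1, w3, w4, w5}): φ is true.
For instance, at w8:
  At w8: Box (s or r) is true, r is true, so Box (s or r) and r is true.
    At w8: Box (s or r) requires s or r at every successor {w0, w1, w3, w4, w5}.
      At w0: s or r is true.
      At w1: s or r is true.
      At w3: s or r is true.
      At w4: s or r is true.
      At w5: s or r is true.
    So Box (s or r) is true at w8.
Satisfying worlds: {w0, w2, w3, w4, w5, w6, w7, w8}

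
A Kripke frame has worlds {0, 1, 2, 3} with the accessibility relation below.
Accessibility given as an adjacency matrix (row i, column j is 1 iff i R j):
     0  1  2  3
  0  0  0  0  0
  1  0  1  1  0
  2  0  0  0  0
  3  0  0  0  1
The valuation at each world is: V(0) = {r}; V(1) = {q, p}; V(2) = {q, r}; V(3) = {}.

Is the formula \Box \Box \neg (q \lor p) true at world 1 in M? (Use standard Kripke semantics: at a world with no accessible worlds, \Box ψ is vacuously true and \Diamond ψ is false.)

No

At 1: \Box \Box \neg (q \lor p) requires \Box \neg (q \lor p) at every successor {1, 2}.
  \Box \neg (q \lor p) fails at 1, so \Box \Box \neg (q \lor p) is false at 1.
    At 1: \Box \neg (q \lor p) requires \neg (q \lor p) at every successor {1, 2}.
      \neg (q \lor p) fails at 1, so \Box \neg (q \lor p) is false at 1.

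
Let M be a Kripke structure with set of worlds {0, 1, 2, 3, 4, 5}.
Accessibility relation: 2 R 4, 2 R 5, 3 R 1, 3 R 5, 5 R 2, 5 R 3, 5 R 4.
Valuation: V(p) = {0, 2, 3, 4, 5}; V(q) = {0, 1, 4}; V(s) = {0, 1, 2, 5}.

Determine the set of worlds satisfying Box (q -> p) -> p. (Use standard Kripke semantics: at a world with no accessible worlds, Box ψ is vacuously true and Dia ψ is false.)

Recall that Box ψ holds at a world iff ψ holds at every accessible world, and Dia ψ holds iff ψ holds at some accessible world.
Let φ = Box (q -> p) -> p. Evaluate φ at each world:
  0 (successors ∅): φ is true.
  1 (successors ∅): φ is false.
  2 (successors {4, 5}): φ is true.
  3 (successors {1, 5}): φ is true.
  4 (successors ∅): φ is true.
  5 (successors {2, 3, 4}): φ is true.
For instance, at 5:
  At 5: Box (q -> p) is true, p is true, so Box (q -> p) -> p is true.
    At 5: Box (q -> p) requires q -> p at every successor {2, 3, 4}.
      At 2: q -> p is true.
      At 3: q -> p is true.
      At 4: q -> p is true.
    So Box (q -> p) is true at 5.
Satisfying worlds: {0, 2, 3, 4, 5}

0, 2, 3, 4, 5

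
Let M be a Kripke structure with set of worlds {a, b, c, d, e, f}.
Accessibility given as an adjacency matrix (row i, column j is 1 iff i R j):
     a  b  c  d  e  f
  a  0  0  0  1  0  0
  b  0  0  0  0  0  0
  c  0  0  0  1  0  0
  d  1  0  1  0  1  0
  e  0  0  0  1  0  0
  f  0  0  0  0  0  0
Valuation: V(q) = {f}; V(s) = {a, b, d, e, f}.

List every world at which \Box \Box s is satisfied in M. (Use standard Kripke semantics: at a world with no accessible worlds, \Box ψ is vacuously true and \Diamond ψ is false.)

b, d, f

Let φ = \Box \Box s. Evaluate φ at each world:
  a (successors {d}): φ is false.
  b (successors ∅): φ is true.
  c (successors {d}): φ is false.
  d (successors {a, c, e}): φ is true.
  e (successors {d}): φ is false.
  f (successors ∅): φ is true.
For instance, at c:
  At c: \Box \Box s requires \Box s at every successor {d}.
    \Box s fails at d, so \Box \Box s is false at c.
      At d: \Box s requires s at every successor {a, c, e}.
        s fails at c, so \Box s is false at d.
Satisfying worlds: {b, d, f}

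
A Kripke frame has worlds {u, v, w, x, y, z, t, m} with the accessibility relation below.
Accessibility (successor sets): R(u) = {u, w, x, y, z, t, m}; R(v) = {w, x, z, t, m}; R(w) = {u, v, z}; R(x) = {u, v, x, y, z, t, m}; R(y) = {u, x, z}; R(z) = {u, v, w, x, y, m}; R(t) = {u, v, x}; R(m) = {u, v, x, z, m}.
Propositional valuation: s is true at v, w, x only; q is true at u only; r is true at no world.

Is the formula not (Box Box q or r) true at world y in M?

At y: Box Box q or r is false, so not (Box Box q or r) is true.
  At y: Box Box q is false, r is false, so Box Box q or r is false.
    At y: Box Box q requires Box q at every successor {u, x, z}.
      Box q fails at u, so Box Box q is false at y.

Yes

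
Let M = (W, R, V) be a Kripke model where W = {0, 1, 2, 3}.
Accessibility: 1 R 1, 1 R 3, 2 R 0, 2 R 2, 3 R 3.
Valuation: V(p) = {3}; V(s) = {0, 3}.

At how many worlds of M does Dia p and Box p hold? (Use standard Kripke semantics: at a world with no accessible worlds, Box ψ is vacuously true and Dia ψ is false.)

Recall that Box ψ holds at a world iff ψ holds at every accessible world, and Dia ψ holds iff ψ holds at some accessible world.
Let φ = Dia p and Box p. Evaluate φ at each world:
  0 (successors ∅): φ is false.
  1 (successors {1, 3}): φ is false.
  2 (successors {0, 2}): φ is false.
  3 (successors {3}): φ is true.
For instance, at 2:
  At 2: Dia p is false, Box p is false, so Dia p and Box p is false.
    At 2: Dia p requires p at some successor in {0, 2}.
      At 0: p is false.
      At 2: p is false.
    So Dia p is false at 2.
    At 2: Box p requires p at every successor {0, 2}.
      p fails at 0, so Box p is false at 2.
Satisfying worlds: {3}

1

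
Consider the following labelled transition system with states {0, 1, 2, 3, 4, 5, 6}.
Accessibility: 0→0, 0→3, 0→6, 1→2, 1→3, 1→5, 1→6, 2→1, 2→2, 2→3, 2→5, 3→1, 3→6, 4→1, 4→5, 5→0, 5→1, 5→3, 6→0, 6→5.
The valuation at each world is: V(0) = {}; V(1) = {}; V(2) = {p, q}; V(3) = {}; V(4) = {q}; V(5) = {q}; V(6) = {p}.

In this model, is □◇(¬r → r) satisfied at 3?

No

At 3: □◇(¬r → r) requires ◇(¬r → r) at every successor {1, 6}.
  ◇(¬r → r) fails at 1, so □◇(¬r → r) is false at 3.
    At 1: ◇(¬r → r) requires ¬r → r at some successor in {2, 3, 5, 6}.
      At 2: ¬r → r is false.
      At 3: ¬r → r is false.
      At 5: ¬r → r is false.
      At 6: ¬r → r is false.
    So ◇(¬r → r) is false at 1.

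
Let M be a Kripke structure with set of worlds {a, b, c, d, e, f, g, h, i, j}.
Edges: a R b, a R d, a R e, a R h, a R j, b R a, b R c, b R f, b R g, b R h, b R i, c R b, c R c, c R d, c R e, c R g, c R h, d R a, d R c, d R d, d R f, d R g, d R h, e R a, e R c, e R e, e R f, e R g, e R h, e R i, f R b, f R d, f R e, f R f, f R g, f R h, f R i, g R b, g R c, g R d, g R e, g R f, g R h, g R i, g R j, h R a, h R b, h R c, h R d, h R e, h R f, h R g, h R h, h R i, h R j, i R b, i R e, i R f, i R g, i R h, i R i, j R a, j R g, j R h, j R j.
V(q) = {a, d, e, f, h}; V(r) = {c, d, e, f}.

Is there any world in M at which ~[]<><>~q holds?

Recall that []ψ holds at a world iff ψ holds at every accessible world, and <>ψ holds iff ψ holds at some accessible world.
Let φ = ~[]<><>~q. Evaluate φ at each world:
  a (successors {b, d, e, h, j}): φ is false.
  b (successors {a, c, f, g, h, i}): φ is false.
  c (successors {b, c, d, e, g, h}): φ is false.
  d (successors {a, c, d, f, g, h}): φ is false.
  e (successors {a, c, e, f, g, h, i}): φ is false.
  f (successors {b, d, e, f, g, h, i}): φ is false.
  g (successors {b, c, d, e, f, h, i, j}): φ is false.
  h (successors {a, b, c, d, e, f, g, h, i, j}): φ is false.
  i (successors {b, e, f, g, h, i}): φ is false.
  j (successors {a, g, h, j}): φ is false.
For instance, at h:
  At h: []<><>~q is true, so ~[]<><>~q is false.
    At h: []<><>~q requires <><>~q at every successor {a, b, c, d, e, f, g, h, i, j}.
      At a: <><>~q is true.
      At b: <><>~q is true.
      At c: <><>~q is true.
      At d: <><>~q is true.
      At e: <><>~q is true.
      At f: <><>~q is true.
      At g: <><>~q is true.
      At h: <><>~q is true.
      At i: <><>~q is true.
      At j: <><>~q is true.
    So []<><>~q is true at h.

No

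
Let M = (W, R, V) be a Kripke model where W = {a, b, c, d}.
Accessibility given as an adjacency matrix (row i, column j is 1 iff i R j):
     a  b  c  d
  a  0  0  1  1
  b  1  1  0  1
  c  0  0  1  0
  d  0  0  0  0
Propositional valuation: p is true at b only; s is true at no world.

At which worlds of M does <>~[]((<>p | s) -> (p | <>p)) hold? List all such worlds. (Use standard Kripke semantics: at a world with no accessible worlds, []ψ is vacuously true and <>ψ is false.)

Let φ = <>~[]((<>p | s) -> (p | <>p)). Evaluate φ at each world:
  a (successors {c, d}): φ is false.
  b (successors {a, b, d}): φ is false.
  c (successors {c}): φ is false.
  d (successors ∅): φ is false.
For instance, at c:
  At c: <>~[]((<>p | s) -> (p | <>p)) requires ~[]((<>p | s) -> (p | <>p)) at some successor in {c}.
    At c: ~[]((<>p | s) -> (p | <>p)) is false.
  So <>~[]((<>p | s) -> (p | <>p)) is false at c.
Satisfying worlds: none.

none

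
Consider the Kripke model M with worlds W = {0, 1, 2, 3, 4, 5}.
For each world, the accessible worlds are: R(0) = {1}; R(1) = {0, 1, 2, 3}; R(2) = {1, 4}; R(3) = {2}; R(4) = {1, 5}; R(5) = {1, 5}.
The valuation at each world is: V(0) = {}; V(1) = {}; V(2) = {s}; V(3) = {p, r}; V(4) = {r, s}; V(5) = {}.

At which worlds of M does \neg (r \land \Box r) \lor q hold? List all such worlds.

Let φ = \neg (r \land \Box r) \lor q. Evaluate φ at each world:
  0 (successors {1}): φ is true.
  1 (successors {0, 1, 2, 3}): φ is true.
  2 (successors {1, 4}): φ is true.
  3 (successors {2}): φ is true.
  4 (successors {1, 5}): φ is true.
  5 (successors {1, 5}): φ is true.
For instance, at 4:
  At 4: \neg (r \land \Box r) is true, q is false, so \neg (r \land \Box r) \lor q is true.
    At 4: r \land \Box r is false, so \neg (r \land \Box r) is true.
      At 4: r is true, \Box r is false, so r \land \Box r is false.
Satisfying worlds: {0, 1, 2, 3, 4, 5}

0, 1, 2, 3, 4, 5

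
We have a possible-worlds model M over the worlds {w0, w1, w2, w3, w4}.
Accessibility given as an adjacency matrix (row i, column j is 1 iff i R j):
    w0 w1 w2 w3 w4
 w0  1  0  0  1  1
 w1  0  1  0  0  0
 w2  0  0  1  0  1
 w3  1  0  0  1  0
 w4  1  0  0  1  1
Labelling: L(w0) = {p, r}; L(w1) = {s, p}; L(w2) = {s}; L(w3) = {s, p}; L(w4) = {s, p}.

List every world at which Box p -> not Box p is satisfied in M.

Let φ = Box p -> not Box p. Evaluate φ at each world:
  w0 (successors {w0, w3, w4}): φ is false.
  w1 (successors {w1}): φ is false.
  w2 (successors {w2, w4}): φ is true.
  w3 (successors {w0, w3}): φ is false.
  w4 (successors {w0, w3, w4}): φ is false.
For instance, at w3:
  At w3: Box p is true, not Box p is false, so Box p -> not Box p is false.
    At w3: Box p requires p at every successor {w0, w3}.
      At w0: p is true.
      At w3: p is true.
    So Box p is true at w3.
    At w3: Box p is true, so not Box p is false.
      At w3: Box p requires p at every successor {w0, w3}.
        At w0: p is true.
        At w3: p is true.
      So Box p is true at w3.
Satisfying worlds: {w2}

w2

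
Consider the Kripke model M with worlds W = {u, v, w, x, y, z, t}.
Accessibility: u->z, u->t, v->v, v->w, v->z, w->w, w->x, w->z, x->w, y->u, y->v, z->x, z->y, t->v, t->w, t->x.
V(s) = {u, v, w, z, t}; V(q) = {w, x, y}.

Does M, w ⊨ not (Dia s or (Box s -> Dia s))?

At w: Dia s or (Box s -> Dia s) is true, so not (Dia s or (Box s -> Dia s)) is false.
  At w: Dia s is true, Box s -> Dia s is true, so Dia s or (Box s -> Dia s) is true.
    At w: Dia s requires s at some successor in {w, x, z}.
      s holds at w, so Dia s is true at w.
    At w: Box s is false, Dia s is true, so Box s -> Dia s is true.
      At w: Box s requires s at every successor {w, x, z}.
        s fails at x, so Box s is false at w.
      At w: Dia s requires s at some successor in {w, x, z}.
        s holds at w, so Dia s is true at w.

No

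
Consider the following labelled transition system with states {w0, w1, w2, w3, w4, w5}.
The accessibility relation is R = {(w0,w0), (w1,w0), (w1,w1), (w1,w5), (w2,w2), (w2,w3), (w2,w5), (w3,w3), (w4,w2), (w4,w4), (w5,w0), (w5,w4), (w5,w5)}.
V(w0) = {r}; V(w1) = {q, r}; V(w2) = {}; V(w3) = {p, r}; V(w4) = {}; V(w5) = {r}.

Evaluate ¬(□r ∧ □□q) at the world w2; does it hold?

Yes

At w2: □r ∧ □□q is false, so ¬(□r ∧ □□q) is true.
  At w2: □r is false, □□q is false, so □r ∧ □□q is false.
    At w2: □r requires r at every successor {w2, w3, w5}.
      r fails at w2, so □r is false at w2.
    At w2: □□q requires □q at every successor {w2, w3, w5}.
      □q fails at w2, so □□q is false at w2.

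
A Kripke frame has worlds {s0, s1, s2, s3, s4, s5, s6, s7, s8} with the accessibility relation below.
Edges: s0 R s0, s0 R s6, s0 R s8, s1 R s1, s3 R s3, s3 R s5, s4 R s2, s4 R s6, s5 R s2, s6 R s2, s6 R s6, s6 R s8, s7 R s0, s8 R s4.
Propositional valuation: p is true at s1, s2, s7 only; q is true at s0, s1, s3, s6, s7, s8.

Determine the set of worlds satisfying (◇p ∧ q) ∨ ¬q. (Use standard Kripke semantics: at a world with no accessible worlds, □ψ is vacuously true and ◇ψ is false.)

s1, s2, s4, s5, s6

Recall that ◇ψ holds at a world iff ψ holds at some accessible world.
Let φ = (◇p ∧ q) ∨ ¬q. Evaluate φ at each world:
  s0 (successors {s0, s6, s8}): φ is false.
  s1 (successors {s1}): φ is true.
  s2 (successors ∅): φ is true.
  s3 (successors {s3, s5}): φ is false.
  s4 (successors {s2, s6}): φ is true.
  s5 (successors {s2}): φ is true.
  s6 (successors {s2, s6, s8}): φ is true.
  s7 (successors {s0}): φ is false.
  s8 (successors {s4}): φ is false.
For instance, at s7:
  At s7: ◇p ∧ q is false, ¬q is false, so (◇p ∧ q) ∨ ¬q is false.
    At s7: ◇p is false, q is true, so ◇p ∧ q is false.
      At s7: ◇p requires p at some successor in {s0}.
        At s0: p is false.
      So ◇p is false at s7.
Satisfying worlds: {s1, s2, s4, s5, s6}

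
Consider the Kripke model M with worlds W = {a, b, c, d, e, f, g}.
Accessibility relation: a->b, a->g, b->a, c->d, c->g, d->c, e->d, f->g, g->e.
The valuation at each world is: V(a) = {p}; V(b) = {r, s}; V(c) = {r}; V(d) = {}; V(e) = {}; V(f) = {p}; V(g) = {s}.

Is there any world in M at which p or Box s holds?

Let φ = p or Box s. Evaluate φ at each world:
  a (successors {b, g}): φ is true.
  b (successors {a}): φ is false.
  c (successors {d, g}): φ is false.
  d (successors {c}): φ is false.
  e (successors {d}): φ is false.
  f (successors {g}): φ is true.
  g (successors {e}): φ is false.
Detail at a (witness):
  At a: p is true, Box s is true, so p or Box s is true.
    At a: Box s requires s at every successor {b, g}.
      At b: s is true.
      At g: s is true.
    So Box s is true at a.

Yes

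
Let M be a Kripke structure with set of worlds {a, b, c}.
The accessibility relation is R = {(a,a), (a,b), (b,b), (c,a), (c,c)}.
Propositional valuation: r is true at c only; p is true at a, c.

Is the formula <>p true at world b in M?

No

At b: <>p requires p at some successor in {b}.
  At b: p is false.
So <>p is false at b.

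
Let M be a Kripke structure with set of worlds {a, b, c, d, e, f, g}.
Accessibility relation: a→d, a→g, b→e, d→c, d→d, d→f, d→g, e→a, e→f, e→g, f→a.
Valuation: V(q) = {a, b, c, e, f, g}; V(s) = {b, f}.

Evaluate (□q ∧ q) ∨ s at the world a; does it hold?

At a: □q ∧ q is false, s is false, so (□q ∧ q) ∨ s is false.
  At a: □q is false, q is true, so □q ∧ q is false.
    At a: □q requires q at every successor {d, g}.
      q fails at d, so □q is false at a.

No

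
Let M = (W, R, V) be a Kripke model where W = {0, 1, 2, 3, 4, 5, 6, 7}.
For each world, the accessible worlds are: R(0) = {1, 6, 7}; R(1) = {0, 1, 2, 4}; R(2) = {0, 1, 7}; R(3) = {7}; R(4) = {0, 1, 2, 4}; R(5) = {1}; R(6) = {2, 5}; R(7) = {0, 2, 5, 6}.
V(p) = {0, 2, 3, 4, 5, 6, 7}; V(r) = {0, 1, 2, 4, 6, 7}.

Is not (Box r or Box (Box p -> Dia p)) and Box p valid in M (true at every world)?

Let φ = not (Box r or Box (Box p -> Dia p)) and Box p. Evaluate φ at each world:
  0 (successors {1, 6, 7}): φ is false.
  1 (successors {0, 1, 2, 4}): φ is false.
  2 (successors {0, 1, 7}): φ is false.
  3 (successors {7}): φ is false.
  4 (successors {0, 1, 2, 4}): φ is false.
  5 (successors {1}): φ is false.
  6 (successors {2, 5}): φ is false.
  7 (successors {0, 2, 5, 6}): φ is false.
Detail at 0 (counterexample):
  At 0: not (Box r or Box (Box p -> Dia p)) is false, Box p is false, so not (Box r or Box (Box p -> Dia p)) and Box p is false.
    At 0: Box r or Box (Box p -> Dia p) is true, so not (Box r or Box (Box p -> Dia p)) is false.
      At 0: Box r is true, Box (Box p -> Dia p) is true, so Box r or Box (Box p -> Dia p) is true.
    At 0: Box p requires p at every successor {1, 6, 7}.
      p fails at 1, so Box p is false at 0.

No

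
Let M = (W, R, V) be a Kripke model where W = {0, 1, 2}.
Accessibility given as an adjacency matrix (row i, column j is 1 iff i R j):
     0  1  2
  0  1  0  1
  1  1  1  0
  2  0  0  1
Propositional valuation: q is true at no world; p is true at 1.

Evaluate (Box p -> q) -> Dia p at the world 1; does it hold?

Yes

Recall that Box ψ holds at a world iff ψ holds at every accessible world, and Dia ψ holds iff ψ holds at some accessible world.
At 1: Box p -> q is true, Dia p is true, so (Box p -> q) -> Dia p is true.
  At 1: Box p is false, q is false, so Box p -> q is true.
    At 1: Box p requires p at every successor {0, 1}.
      p fails at 0, so Box p is false at 1.
  At 1: Dia p requires p at some successor in {0, 1}.
    p holds at 1, so Dia p is true at 1.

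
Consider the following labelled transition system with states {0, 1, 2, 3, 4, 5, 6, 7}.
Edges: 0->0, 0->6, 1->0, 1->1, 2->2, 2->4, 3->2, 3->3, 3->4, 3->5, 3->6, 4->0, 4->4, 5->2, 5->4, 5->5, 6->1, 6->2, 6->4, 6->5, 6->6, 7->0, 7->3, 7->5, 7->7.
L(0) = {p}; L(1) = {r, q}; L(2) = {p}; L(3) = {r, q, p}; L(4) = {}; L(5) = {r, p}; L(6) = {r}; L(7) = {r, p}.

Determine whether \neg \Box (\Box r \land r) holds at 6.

Yes

At 6: \Box (\Box r \land r) is false, so \neg \Box (\Box r \land r) is true.
  At 6: \Box (\Box r \land r) requires \Box r \land r at every successor {1, 2, 4, 5, 6}.
    \Box r \land r fails at 1, so \Box (\Box r \land r) is false at 6.
      At 1: \Box r is false, r is true, so \Box r \land r is false.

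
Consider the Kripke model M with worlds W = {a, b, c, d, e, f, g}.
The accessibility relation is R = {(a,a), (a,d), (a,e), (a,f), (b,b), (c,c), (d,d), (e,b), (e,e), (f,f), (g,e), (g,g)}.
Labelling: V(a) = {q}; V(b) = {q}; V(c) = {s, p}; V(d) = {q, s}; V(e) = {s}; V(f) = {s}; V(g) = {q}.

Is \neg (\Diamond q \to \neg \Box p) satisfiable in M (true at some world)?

Let φ = \neg (\Diamond q \to \neg \Box p). Evaluate φ at each world:
  a (successors {a, d, e, f}): φ is false.
  b (successors {b}): φ is false.
  c (successors {c}): φ is false.
  d (successors {d}): φ is false.
  e (successors {b, e}): φ is false.
  f (successors {f}): φ is false.
  g (successors {e, g}): φ is false.
For instance, at b:
  At b: \Diamond q \to \neg \Box p is true, so \neg (\Diamond q \to \neg \Box p) is false.
    At b: \Diamond q is true, \neg \Box p is true, so \Diamond q \to \neg \Box p is true.
      At b: \Diamond q requires q at some successor in {b}.
        q holds at b, so \Diamond q is true at b.
      At b: \Box p is false, so \neg \Box p is true.

No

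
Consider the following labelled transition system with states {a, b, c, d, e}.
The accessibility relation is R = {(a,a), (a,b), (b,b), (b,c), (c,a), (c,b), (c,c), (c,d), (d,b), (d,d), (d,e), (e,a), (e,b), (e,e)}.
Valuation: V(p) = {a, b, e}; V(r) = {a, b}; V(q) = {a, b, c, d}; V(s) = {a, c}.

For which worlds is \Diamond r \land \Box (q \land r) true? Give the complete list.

a

Let φ = \Diamond r \land \Box (q \land r). Evaluate φ at each world:
  a (successors {a, b}): φ is true.
  b (successors {b, c}): φ is false.
  c (successors {a, b, c, d}): φ is false.
  d (successors {b, d, e}): φ is false.
  e (successors {a, b, e}): φ is false.
For instance, at a:
  At a: \Diamond r is true, \Box (q \land r) is true, so \Diamond r \land \Box (q \land r) is true.
    At a: \Diamond r requires r at some successor in {a, b}.
      r holds at a, so \Diamond r is true at a.
    At a: \Box (q \land r) requires q \land r at every successor {a, b}.
      At a: q \land r is true.
      At b: q \land r is true.
    So \Box (q \land r) is true at a.
Satisfying worlds: {a}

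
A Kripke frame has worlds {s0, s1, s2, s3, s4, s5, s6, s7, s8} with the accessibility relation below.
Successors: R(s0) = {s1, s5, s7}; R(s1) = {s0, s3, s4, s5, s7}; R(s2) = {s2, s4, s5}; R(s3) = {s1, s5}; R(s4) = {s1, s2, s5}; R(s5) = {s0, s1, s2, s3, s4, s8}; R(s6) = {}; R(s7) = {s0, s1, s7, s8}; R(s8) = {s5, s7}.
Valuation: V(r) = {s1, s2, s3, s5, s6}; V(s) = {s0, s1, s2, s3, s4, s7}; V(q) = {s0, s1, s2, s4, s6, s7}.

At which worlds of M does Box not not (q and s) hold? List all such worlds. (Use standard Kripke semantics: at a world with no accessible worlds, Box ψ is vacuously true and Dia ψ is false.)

s6

Let φ = Box not not (q and s). Evaluate φ at each world:
  s0 (successors {s1, s5, s7}): φ is false.
  s1 (successors {s0, s3, s4, s5, s7}): φ is false.
  s2 (successors {s2, s4, s5}): φ is false.
  s3 (successors {s1, s5}): φ is false.
  s4 (successors {s1, s2, s5}): φ is false.
  s5 (successors {s0, s1, s2, s3, s4, s8}): φ is false.
  s6 (successors ∅): φ is true.
  s7 (successors {s0, s1, s7, s8}): φ is false.
  s8 (successors {s5, s7}): φ is false.
For instance, at s3:
  At s3: Box not not (q and s) requires not not (q and s) at every successor {s1, s5}.
    not not (q and s) fails at s5, so Box not not (q and s) is false at s3.
Satisfying worlds: {s6}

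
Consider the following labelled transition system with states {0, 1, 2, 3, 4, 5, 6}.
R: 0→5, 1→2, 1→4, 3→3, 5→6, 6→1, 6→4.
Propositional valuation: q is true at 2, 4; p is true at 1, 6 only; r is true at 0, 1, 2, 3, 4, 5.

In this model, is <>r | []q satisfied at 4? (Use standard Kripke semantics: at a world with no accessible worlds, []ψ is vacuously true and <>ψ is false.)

Yes

Recall that []ψ holds at a world iff ψ holds at every accessible world, and <>ψ holds iff ψ holds at some accessible world.
At 4: <>r is false, []q is true, so <>r | []q is true.
  At 4: no accessible worlds, so <>r is false.
  At 4: no accessible worlds, so []q holds vacuously.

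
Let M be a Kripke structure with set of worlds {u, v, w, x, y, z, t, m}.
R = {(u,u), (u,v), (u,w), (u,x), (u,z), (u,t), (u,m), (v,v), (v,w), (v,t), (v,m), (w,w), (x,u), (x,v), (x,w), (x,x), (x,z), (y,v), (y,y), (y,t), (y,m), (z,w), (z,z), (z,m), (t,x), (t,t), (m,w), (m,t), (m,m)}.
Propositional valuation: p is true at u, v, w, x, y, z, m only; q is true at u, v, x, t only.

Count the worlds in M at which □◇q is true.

Let φ = □◇q. Evaluate φ at each world:
  u (successors {u, v, w, x, z, t, m}): φ is false.
  v (successors {v, w, t, m}): φ is false.
  w (successors {w}): φ is false.
  x (successors {u, v, w, x, z}): φ is false.
  y (successors {v, y, t, m}): φ is true.
  z (successors {w, z, m}): φ is false.
  t (successors {x, t}): φ is true.
  m (successors {w, t, m}): φ is false.
For instance, at u:
  At u: □◇q requires ◇q at every successor {u, v, w, x, z, t, m}.
    ◇q fails at w, so □◇q is false at u.
      At w: ◇q requires q at some successor in {w}.
        At w: q is false.
      So ◇q is false at w.
Satisfying worlds: {y, t}

2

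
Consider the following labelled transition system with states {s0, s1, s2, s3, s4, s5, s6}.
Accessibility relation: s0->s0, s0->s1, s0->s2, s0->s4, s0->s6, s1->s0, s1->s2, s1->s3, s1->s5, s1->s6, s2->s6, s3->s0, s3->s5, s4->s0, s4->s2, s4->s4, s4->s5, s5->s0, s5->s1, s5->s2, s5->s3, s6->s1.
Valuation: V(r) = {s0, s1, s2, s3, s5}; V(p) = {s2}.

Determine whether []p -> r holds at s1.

Recall that []ψ holds at a world iff ψ holds at every accessible world, and <>ψ holds iff ψ holds at some accessible world.
At s1: []p is false, r is true, so []p -> r is true.
  At s1: []p requires p at every successor {s0, s2, s3, s5, s6}.
    p fails at s0, so []p is false at s1.

Yes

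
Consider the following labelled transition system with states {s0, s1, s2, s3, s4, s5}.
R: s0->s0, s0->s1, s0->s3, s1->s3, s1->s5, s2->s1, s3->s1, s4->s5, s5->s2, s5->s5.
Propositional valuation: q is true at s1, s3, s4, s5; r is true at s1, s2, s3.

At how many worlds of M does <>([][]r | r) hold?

Recall that []ψ holds at a world iff ψ holds at every accessible world, and <>ψ holds iff ψ holds at some accessible world.
Let φ = <>([][]r | r). Evaluate φ at each world:
  s0 (successors {s0, s1, s3}): φ is true.
  s1 (successors {s3, s5}): φ is true.
  s2 (successors {s1}): φ is true.
  s3 (successors {s1}): φ is true.
  s4 (successors {s5}): φ is false.
  s5 (successors {s2, s5}): φ is true.
For instance, at s3:
  At s3: <>([][]r | r) requires [][]r | r at some successor in {s1}.
    [][]r | r holds at s1, so <>([][]r | r) is true at s3.
      At s1: [][]r is false, r is true, so [][]r | r is true.
Satisfying worlds: {s0, s1, s2, s3, s5}

5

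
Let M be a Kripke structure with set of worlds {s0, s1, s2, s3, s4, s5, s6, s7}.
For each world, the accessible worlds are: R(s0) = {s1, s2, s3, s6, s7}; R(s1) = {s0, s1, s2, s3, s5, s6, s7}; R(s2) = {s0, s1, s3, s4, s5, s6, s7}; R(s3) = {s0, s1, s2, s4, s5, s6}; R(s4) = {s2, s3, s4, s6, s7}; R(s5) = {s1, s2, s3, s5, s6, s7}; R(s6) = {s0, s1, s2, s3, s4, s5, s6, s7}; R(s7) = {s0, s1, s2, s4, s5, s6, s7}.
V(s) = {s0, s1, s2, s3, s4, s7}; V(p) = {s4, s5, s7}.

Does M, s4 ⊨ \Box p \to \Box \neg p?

Yes

At s4: \Box p is false, \Box \neg p is false, so \Box p \to \Box \neg p is true.
  At s4: \Box p requires p at every successor {s2, s3, s4, s6, s7}.
    p fails at s2, so \Box p is false at s4.
  At s4: \Box \neg p requires \neg p at every successor {s2, s3, s4, s6, s7}.
    \neg p fails at s4, so \Box \neg p is false at s4.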